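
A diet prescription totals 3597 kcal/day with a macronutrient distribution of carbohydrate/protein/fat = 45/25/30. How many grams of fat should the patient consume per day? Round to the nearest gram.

Fat energy = 30% × 3597 = 1079.1 kcal.
At 9 kcal/g: 1079.1 ÷ 9 = 119.9 g.

120 g/day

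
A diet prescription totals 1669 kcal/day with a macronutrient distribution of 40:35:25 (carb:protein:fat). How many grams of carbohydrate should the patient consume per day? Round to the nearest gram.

Carbohydrate energy = 40% × 1669 = 667.6 kcal.
At 4 kcal/g: 667.6 ÷ 4 = 166.9 g.

167 g/day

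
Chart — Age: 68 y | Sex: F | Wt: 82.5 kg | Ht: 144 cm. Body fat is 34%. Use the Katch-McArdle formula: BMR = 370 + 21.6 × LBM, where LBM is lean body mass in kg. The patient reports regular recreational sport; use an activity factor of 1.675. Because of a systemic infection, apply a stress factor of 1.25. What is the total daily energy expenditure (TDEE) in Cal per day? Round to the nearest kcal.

3237 Cal per day

LBM = 82.5 × (1 − 0.34) = 54.45 kg. Katch-McArdle: BMR = 370 + 21.6 × 54.45 = 1546.12 kcal/day.
TEE = BMR × activity factor = 1546.12 × 1.675 = 2589.751 kcal/day.
Apply stress factor: 2589.751 × 1.25 = 3237.1888 kcal/day.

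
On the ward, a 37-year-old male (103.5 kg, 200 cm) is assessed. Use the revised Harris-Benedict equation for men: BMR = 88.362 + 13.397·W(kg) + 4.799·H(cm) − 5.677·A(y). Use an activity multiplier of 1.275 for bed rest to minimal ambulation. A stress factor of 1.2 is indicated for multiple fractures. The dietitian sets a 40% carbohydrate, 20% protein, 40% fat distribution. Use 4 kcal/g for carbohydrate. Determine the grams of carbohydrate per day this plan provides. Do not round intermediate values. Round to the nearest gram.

Harris-Benedict: BMR = 88.362 + 13.397(103.5) + 4.799(200) − 5.677(37) = 2224.7025 kcal/day.
TEE = 2224.7025 × 1.275 = 2836.4957 kcal/day.
With stress factor 1.2: 2836.4957 × 1.2 = 3403.7948 kcal/day.
Carbohydrate energy = 40% × 3403.7948 = 1361.5179 kcal.
Carbohydrate = 1361.5179 ÷ 4 kcal/g = 340.3795 g.

340 g/day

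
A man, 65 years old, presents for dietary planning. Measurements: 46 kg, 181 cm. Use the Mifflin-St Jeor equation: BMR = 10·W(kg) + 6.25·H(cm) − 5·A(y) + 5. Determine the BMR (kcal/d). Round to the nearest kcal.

1271 kcal/d

Mifflin-St Jeor (male): BMR = 10(46) + 6.25(181) − 5(65) + 5 = 460 + 1131.25 − 325 + 5 = 1271.25 kcal/day.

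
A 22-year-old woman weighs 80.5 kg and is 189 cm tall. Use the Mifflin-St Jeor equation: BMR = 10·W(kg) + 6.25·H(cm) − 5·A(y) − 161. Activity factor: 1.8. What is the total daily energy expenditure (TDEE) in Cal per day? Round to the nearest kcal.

Mifflin-St Jeor (female): BMR = 10(80.5) + 6.25(189) − 5(22) − 161 = 805 + 1181.25 − 110 − 161 = 1715.25 kcal/day.
TEE = BMR × activity factor = 1715.25 × 1.8 = 3087.45 kcal/day.

3087 Cal per day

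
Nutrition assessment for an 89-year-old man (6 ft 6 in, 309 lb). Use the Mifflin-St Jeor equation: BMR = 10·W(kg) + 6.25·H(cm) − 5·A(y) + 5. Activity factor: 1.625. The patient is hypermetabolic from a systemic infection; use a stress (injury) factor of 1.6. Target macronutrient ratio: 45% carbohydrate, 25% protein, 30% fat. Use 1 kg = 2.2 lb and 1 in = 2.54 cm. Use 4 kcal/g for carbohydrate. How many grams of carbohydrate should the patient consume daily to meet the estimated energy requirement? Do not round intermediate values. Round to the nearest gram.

Convert to metric: weight = 309 ÷ 2.2 = 140.4545 kg; height = (6×12 + 6) × 2.54 = 78 × 2.54 = 198.12 cm.
Mifflin-St Jeor (male): BMR = 10(140.4545) + 6.25(198.12) − 5(89) + 5 = 1404.5455 + 1238.25 − 445 + 5 = 2202.7955 kcal/day.
TEE = 2202.7955 × 1.625 = 3579.5426 kcal/day.
With stress factor 1.6: 3579.5426 × 1.6 = 5727.2682 kcal/day.
Carbohydrate energy = 45% × 5727.2682 = 2577.2707 kcal.
Carbohydrate = 2577.2707 ÷ 4 kcal/g = 644.3177 g.

644 g/day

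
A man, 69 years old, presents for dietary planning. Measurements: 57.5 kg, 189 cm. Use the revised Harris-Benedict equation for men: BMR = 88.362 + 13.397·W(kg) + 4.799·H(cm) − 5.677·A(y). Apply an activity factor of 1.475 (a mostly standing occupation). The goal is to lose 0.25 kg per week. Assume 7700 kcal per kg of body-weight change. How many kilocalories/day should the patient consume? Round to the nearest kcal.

1752 kilocalories/day

Harris-Benedict: BMR = 88.362 + 13.397(57.5) + 4.799(189) − 5.677(69) = 1373.9875 kcal/day.
TEE = 1373.9875 × 1.475 = 2026.6316 kcal/day.
Required daily deficit = 0.25 × 7700 ÷ 7 = 275 kcal/day.
Target intake = 2026.6316 − 275 = 1751.6316 kcal/day.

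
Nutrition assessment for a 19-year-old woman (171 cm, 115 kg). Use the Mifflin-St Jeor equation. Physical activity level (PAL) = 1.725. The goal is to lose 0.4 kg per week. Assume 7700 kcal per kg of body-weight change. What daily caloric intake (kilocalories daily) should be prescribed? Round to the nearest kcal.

2946 kilocalories daily

Mifflin-St Jeor (female): BMR = 10(115) + 6.25(171) − 5(19) − 161 = 1150 + 1068.75 − 95 − 161 = 1962.75 kcal/day.
TEE = 1962.75 × 1.725 = 3385.7438 kcal/day.
Required daily deficit = 0.4 × 7700 ÷ 7 = 440 kcal/day.
Target intake = 3385.7438 − 440 = 2945.7438 kcal/day.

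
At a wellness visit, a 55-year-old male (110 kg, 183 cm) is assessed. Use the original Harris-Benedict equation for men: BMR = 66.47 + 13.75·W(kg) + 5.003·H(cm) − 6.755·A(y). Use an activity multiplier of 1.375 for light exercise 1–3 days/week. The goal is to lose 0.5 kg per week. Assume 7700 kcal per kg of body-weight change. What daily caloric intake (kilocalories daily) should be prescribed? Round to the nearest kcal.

Harris-Benedict: BMR = 66.47 + 13.75(110) + 5.003(183) − 6.755(55) = 2122.994 kcal/day.
TEE = 2122.994 × 1.375 = 2919.1168 kcal/day.
Required daily deficit = 0.5 × 7700 ÷ 7 = 550 kcal/day.
Target intake = 2919.1168 − 550 = 2369.1168 kcal/day.

2369 kilocalories daily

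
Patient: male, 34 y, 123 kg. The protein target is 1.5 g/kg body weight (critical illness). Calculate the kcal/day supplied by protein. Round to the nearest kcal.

738 kcal/day

Protein = 1.5 g/kg × 123 kg = 184.5 g/day.
Protein energy = 184.5 g × 4 kcal/g = 738 kcal/day.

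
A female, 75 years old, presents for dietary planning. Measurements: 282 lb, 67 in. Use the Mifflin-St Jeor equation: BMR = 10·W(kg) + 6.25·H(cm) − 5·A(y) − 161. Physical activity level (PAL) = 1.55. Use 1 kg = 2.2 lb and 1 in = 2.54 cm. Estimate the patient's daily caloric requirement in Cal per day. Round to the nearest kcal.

Convert to metric: weight = 282 ÷ 2.2 = 128.1818 kg; height = 67 × 2.54 = 170.18 cm.
Mifflin-St Jeor (female): BMR = 10(128.1818) + 6.25(170.18) − 5(75) − 161 = 1281.8182 + 1063.625 − 375 − 161 = 1809.4432 kcal/day.
TEE = BMR × activity factor = 1809.4432 × 1.55 = 2804.6369 kcal/day.

2805 Cal per day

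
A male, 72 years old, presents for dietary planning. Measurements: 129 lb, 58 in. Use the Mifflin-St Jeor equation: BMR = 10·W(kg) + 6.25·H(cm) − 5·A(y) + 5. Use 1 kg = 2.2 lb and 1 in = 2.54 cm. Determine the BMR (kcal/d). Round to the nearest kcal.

Convert to metric: weight = 129 ÷ 2.2 = 58.6364 kg; height = 58 × 2.54 = 147.32 cm.
Mifflin-St Jeor (male): BMR = 10(58.6364) + 6.25(147.32) − 5(72) + 5 = 586.3636 + 920.75 − 360 + 5 = 1152.1136 kcal/day.

1152 kcal/d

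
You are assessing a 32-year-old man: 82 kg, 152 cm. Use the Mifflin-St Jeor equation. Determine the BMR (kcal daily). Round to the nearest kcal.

Mifflin-St Jeor (male): BMR = 10(82) + 6.25(152) − 5(32) + 5 = 820 + 950 − 160 + 5 = 1615 kcal/day.

1615 kcal daily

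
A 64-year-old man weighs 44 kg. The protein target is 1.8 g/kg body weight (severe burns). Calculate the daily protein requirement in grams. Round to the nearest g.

79 g/day

Protein = 1.8 g/kg × 44 kg = 79.2 g/day.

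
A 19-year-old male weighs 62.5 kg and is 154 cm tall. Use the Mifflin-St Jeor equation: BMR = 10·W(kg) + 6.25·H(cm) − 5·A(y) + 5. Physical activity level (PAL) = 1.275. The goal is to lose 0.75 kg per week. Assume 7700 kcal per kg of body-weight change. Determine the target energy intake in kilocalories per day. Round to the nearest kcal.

Mifflin-St Jeor (male): BMR = 10(62.5) + 6.25(154) − 5(19) + 5 = 625 + 962.5 − 95 + 5 = 1497.5 kcal/day.
TEE = 1497.5 × 1.275 = 1909.3125 kcal/day.
Required daily deficit = 0.75 × 7700 ÷ 7 = 825 kcal/day.
Target intake = 1909.3125 − 825 = 1084.3125 kcal/day.

1084 kilocalories per day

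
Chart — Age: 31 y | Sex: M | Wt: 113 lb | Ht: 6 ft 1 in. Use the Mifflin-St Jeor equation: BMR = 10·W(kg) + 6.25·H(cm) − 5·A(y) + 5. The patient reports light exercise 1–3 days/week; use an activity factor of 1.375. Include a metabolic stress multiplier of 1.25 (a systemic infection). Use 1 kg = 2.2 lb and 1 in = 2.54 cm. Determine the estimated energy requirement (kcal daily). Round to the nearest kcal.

Convert to metric: weight = 113 ÷ 2.2 = 51.3636 kg; height = (6×12 + 1) × 2.54 = 73 × 2.54 = 185.42 cm.
Mifflin-St Jeor (male): BMR = 10(51.3636) + 6.25(185.42) − 5(31) + 5 = 513.6364 + 1158.875 − 155 + 5 = 1522.5114 kcal/day.
TEE = BMR × activity factor = 1522.5114 × 1.375 = 2093.4531 kcal/day.
Apply stress factor: 2093.4531 × 1.25 = 2616.8164 kcal/day.

2617 kcal daily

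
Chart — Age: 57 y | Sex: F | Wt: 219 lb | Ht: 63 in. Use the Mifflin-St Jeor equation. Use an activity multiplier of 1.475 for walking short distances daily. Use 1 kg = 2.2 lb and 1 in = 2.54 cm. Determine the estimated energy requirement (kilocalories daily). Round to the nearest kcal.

Convert to metric: weight = 219 ÷ 2.2 = 99.5455 kg; height = 63 × 2.54 = 160.02 cm.
Mifflin-St Jeor (female): BMR = 10(99.5455) + 6.25(160.02) − 5(57) − 161 = 995.4545 + 1000.125 − 285 − 161 = 1549.5795 kcal/day.
TEE = BMR × activity factor = 1549.5795 × 1.475 = 2285.6298 kcal/day.

2286 kilocalories daily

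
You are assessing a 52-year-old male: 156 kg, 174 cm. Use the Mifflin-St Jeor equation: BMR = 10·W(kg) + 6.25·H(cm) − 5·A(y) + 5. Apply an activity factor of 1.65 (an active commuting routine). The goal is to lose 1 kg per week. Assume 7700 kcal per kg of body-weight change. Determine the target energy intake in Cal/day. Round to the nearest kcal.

2848 Cal/day

Mifflin-St Jeor (male): BMR = 10(156) + 6.25(174) − 5(52) + 5 = 1560 + 1087.5 − 260 + 5 = 2392.5 kcal/day.
TEE = 2392.5 × 1.65 = 3947.625 kcal/day.
Required daily deficit = 1 × 7700 ÷ 7 = 1100 kcal/day.
Target intake = 3947.625 − 1100 = 2847.625 kcal/day.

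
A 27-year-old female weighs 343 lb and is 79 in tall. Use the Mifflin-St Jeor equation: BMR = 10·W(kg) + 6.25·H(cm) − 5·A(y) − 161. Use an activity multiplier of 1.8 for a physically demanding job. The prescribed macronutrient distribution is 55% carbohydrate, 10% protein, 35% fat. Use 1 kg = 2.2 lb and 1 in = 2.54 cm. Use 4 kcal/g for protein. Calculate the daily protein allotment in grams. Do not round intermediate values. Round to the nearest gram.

113 g/day

Convert to metric: weight = 343 ÷ 2.2 = 155.9091 kg; height = 79 × 2.54 = 200.66 cm.
Mifflin-St Jeor (female): BMR = 10(155.9091) + 6.25(200.66) − 5(27) − 161 = 1559.0909 + 1254.125 − 135 − 161 = 2517.2159 kcal/day.
TEE = 2517.2159 × 1.8 = 4530.9886 kcal/day.
Protein energy = 10% × 4530.9886 = 453.0989 kcal.
Protein = 453.0989 ÷ 4 kcal/g = 113.2747 g.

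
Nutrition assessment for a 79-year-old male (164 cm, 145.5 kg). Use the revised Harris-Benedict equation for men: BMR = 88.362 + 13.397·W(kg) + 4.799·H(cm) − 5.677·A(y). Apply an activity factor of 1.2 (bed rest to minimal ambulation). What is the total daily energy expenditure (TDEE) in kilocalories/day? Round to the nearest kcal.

Harris-Benedict: BMR = 88.362 + 13.397(145.5) + 4.799(164) − 5.677(79) = 2376.1785 kcal/day.
TEE = BMR × activity factor = 2376.1785 × 1.2 = 2851.4142 kcal/day.

2851 kilocalories/day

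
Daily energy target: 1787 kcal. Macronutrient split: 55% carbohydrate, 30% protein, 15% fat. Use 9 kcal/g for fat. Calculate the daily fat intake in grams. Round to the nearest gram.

30 g/day

Fat energy = 15% × 1787 = 268.05 kcal.
At 9 kcal/g: 268.05 ÷ 9 = 29.7833 g.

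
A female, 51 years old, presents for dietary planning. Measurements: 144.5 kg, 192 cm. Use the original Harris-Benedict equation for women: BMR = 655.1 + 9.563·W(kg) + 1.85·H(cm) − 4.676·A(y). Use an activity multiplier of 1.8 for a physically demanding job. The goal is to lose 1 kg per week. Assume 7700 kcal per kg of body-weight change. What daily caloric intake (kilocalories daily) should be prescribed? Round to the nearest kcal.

2777 kilocalories daily

Harris-Benedict: BMR = 655.1 + 9.563(144.5) + 1.85(192) − 4.676(51) = 2153.6775 kcal/day.
TEE = 2153.6775 × 1.8 = 3876.6195 kcal/day.
Required daily deficit = 1 × 7700 ÷ 7 = 1100 kcal/day.
Target intake = 3876.6195 − 1100 = 2776.6195 kcal/day.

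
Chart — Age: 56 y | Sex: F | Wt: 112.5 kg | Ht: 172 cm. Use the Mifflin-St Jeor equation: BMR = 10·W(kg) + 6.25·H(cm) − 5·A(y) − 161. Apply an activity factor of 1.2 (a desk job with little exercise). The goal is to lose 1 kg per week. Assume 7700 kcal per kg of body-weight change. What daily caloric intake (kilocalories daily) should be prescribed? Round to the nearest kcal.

Mifflin-St Jeor (female): BMR = 10(112.5) + 6.25(172) − 5(56) − 161 = 1125 + 1075 − 280 − 161 = 1759 kcal/day.
TEE = 1759 × 1.2 = 2110.8 kcal/day.
Required daily deficit = 1 × 7700 ÷ 7 = 1100 kcal/day.
Target intake = 2110.8 − 1100 = 1010.8 kcal/day.

1011 kilocalories daily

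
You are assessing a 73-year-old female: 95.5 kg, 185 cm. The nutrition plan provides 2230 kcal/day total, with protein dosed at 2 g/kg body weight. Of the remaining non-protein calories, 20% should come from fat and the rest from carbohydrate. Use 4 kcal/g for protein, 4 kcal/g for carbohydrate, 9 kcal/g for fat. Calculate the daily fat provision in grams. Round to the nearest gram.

33 g/day

Protein = 2 × 95.5 = 191 g → 191 × 4 = 764 kcal.
Non-protein calories = 2230 − 764 = 1466 kcal.
Fat: 20% × 1466 = 293.2 kcal; carbohydrate: 1172.8 kcal.
Fat: 293.2 kcal ÷ 9 kcal/g = 32.5778 g.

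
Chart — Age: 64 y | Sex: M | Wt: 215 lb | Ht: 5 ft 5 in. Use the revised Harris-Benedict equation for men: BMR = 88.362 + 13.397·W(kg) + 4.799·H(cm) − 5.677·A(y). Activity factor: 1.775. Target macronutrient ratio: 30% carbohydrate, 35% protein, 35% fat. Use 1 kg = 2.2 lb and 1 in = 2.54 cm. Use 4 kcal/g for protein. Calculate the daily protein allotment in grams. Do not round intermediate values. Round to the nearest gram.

284 g/day

Convert to metric: weight = 215 ÷ 2.2 = 97.7273 kg; height = (5×12 + 5) × 2.54 = 65 × 2.54 = 165.1 cm.
Harris-Benedict: BMR = 88.362 + 13.397(97.7273) + 4.799(165.1) − 5.677(64) = 1826.6012 kcal/day.
TEE = 1826.6012 × 1.775 = 3242.2171 kcal/day.
Protein energy = 35% × 3242.2171 = 1134.776 kcal.
Protein = 1134.776 ÷ 4 kcal/g = 283.694 g.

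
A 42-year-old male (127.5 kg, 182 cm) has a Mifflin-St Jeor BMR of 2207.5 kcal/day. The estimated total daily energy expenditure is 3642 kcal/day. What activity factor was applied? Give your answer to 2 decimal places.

Activity factor = TEE ÷ BMR = 3642 ÷ 2207.5 = 1.65.

1.65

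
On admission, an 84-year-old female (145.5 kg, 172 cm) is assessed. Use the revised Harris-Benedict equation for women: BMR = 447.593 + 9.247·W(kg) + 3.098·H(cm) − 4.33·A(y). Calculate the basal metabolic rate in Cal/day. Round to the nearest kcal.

Harris-Benedict: BMR = 447.593 + 9.247(145.5) + 3.098(172) − 4.33(84) = 1962.1675 kcal/day.

1962 Cal/day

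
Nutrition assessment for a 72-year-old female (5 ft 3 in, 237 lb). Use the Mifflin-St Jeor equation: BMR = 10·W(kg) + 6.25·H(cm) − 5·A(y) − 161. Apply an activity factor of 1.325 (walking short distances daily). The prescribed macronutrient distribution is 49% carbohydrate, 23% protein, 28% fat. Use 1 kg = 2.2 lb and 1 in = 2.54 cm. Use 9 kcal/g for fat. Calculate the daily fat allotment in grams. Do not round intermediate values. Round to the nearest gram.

Convert to metric: weight = 237 ÷ 2.2 = 107.7273 kg; height = (5×12 + 3) × 2.54 = 63 × 2.54 = 160.02 cm.
Mifflin-St Jeor (female): BMR = 10(107.7273) + 6.25(160.02) − 5(72) − 161 = 1077.2727 + 1000.125 − 360 − 161 = 1556.3977 kcal/day.
TEE = 1556.3977 × 1.325 = 2062.227 kcal/day.
Fat energy = 28% × 2062.227 = 577.4236 kcal.
Fat = 577.4236 ÷ 9 kcal/g = 64.1582 g.

64 g/day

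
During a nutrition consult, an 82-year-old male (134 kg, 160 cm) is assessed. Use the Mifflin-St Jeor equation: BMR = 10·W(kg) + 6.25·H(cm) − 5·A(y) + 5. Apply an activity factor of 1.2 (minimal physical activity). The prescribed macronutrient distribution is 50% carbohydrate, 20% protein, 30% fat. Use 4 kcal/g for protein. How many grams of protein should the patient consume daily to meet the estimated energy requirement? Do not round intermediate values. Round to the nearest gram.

116 g/day

Mifflin-St Jeor (male): BMR = 10(134) + 6.25(160) − 5(82) + 5 = 1340 + 1000 − 410 + 5 = 1935 kcal/day.
TEE = 1935 × 1.2 = 2322 kcal/day.
Protein energy = 20% × 2322 = 464.4 kcal.
Protein = 464.4 ÷ 4 kcal/g = 116.1 g.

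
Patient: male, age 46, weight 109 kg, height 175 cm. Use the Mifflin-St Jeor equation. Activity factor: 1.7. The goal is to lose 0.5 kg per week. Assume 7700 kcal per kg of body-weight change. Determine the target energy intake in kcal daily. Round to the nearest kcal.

2780 kcal daily

Mifflin-St Jeor (male): BMR = 10(109) + 6.25(175) − 5(46) + 5 = 1090 + 1093.75 − 230 + 5 = 1958.75 kcal/day.
TEE = 1958.75 × 1.7 = 3329.875 kcal/day.
Required daily deficit = 0.5 × 7700 ÷ 7 = 550 kcal/day.
Target intake = 3329.875 − 550 = 2779.875 kcal/day.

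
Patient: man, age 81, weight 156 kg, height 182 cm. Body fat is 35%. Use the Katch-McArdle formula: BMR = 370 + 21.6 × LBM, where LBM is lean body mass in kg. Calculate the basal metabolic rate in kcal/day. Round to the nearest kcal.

LBM = 156 × (1 − 0.35) = 101.4 kg. Katch-McArdle: BMR = 370 + 21.6 × 101.4 = 2560.24 kcal/day.

2560 kcal/day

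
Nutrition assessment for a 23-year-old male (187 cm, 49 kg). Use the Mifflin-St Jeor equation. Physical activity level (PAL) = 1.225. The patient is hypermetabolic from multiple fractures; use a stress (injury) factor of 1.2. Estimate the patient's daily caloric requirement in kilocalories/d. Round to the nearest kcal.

Mifflin-St Jeor (male): BMR = 10(49) + 6.25(187) − 5(23) + 5 = 490 + 1168.75 − 115 + 5 = 1548.75 kcal/day.
TEE = BMR × activity factor = 1548.75 × 1.225 = 1897.2188 kcal/day.
Apply stress factor: 1897.2188 × 1.2 = 2276.6625 kcal/day.

2277 kilocalories/d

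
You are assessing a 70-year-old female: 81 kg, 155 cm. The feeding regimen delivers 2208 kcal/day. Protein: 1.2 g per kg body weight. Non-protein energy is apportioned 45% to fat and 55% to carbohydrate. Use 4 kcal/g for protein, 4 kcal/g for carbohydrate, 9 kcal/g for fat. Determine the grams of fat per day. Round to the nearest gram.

Protein = 1.2 × 81 = 97.2 g → 97.2 × 4 = 388.8 kcal.
Non-protein calories = 2208 − 388.8 = 1819.2 kcal.
Fat: 45% × 1819.2 = 818.64 kcal; carbohydrate: 1000.56 kcal.
Fat: 818.64 kcal ÷ 9 kcal/g = 90.96 g.

91 g/day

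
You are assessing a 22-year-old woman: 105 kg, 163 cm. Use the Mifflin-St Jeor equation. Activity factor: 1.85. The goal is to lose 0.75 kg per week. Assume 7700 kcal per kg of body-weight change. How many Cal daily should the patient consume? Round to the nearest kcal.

2501 Cal daily

Mifflin-St Jeor (female): BMR = 10(105) + 6.25(163) − 5(22) − 161 = 1050 + 1018.75 − 110 − 161 = 1797.75 kcal/day.
TEE = 1797.75 × 1.85 = 3325.8375 kcal/day.
Required daily deficit = 0.75 × 7700 ÷ 7 = 825 kcal/day.
Target intake = 3325.8375 − 825 = 2500.8375 kcal/day.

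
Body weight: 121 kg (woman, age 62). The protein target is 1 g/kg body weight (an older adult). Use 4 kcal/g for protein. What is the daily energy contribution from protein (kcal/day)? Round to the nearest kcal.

Protein = 1 g/kg × 121 kg = 121 g/day.
Protein energy = 121 g × 4 kcal/g = 484 kcal/day.

484 kcal/day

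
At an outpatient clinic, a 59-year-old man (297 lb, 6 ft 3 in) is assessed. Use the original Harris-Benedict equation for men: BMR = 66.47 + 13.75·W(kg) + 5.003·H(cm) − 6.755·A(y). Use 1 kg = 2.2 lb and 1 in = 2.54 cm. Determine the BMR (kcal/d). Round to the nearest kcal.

Convert to metric: weight = 297 ÷ 2.2 = 135 kg; height = (6×12 + 3) × 2.54 = 75 × 2.54 = 190.5 cm.
Harris-Benedict: BMR = 66.47 + 13.75(135) + 5.003(190.5) − 6.755(59) = 2477.2465 kcal/day.

2477 kcal/d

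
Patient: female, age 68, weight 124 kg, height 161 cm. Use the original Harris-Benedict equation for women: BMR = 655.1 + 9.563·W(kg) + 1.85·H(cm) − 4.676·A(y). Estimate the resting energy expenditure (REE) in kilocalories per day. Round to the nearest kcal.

Harris-Benedict: BMR = 655.1 + 9.563(124) + 1.85(161) − 4.676(68) = 1820.794 kcal/day.

1821 kilocalories per day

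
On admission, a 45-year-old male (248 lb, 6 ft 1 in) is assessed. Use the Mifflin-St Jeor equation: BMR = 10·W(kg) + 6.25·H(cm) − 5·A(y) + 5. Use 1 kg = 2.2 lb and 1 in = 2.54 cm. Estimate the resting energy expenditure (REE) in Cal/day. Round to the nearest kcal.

2066 Cal/day

Convert to metric: weight = 248 ÷ 2.2 = 112.7273 kg; height = (6×12 + 1) × 2.54 = 73 × 2.54 = 185.42 cm.
Mifflin-St Jeor (male): BMR = 10(112.7273) + 6.25(185.42) − 5(45) + 5 = 1127.2727 + 1158.875 − 225 + 5 = 2066.1477 kcal/day.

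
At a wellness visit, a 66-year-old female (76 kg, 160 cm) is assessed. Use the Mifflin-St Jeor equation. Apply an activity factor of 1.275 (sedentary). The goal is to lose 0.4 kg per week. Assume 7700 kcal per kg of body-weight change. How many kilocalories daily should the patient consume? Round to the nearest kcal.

1178 kilocalories daily

Mifflin-St Jeor (female): BMR = 10(76) + 6.25(160) − 5(66) − 161 = 760 + 1000 − 330 − 161 = 1269 kcal/day.
TEE = 1269 × 1.275 = 1617.975 kcal/day.
Required daily deficit = 0.4 × 7700 ÷ 7 = 440 kcal/day.
Target intake = 1617.975 − 440 = 1177.975 kcal/day.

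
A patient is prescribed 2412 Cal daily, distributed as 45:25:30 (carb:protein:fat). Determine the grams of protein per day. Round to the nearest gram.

Protein energy = 25% × 2412 = 603 kcal.
At 4 kcal/g: 603 ÷ 4 = 150.75 g.

151 g/day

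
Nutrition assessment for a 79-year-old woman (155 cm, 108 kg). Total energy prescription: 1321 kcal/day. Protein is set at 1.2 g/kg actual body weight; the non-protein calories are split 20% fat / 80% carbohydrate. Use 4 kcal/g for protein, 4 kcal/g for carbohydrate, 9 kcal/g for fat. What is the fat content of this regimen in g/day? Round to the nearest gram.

18 g/day

Protein = 1.2 × 108 = 129.6 g → 129.6 × 4 = 518.4 kcal.
Non-protein calories = 1321 − 518.4 = 802.6 kcal.
Fat: 20% × 802.6 = 160.52 kcal; carbohydrate: 642.08 kcal.
Fat: 160.52 kcal ÷ 9 kcal/g = 17.8356 g.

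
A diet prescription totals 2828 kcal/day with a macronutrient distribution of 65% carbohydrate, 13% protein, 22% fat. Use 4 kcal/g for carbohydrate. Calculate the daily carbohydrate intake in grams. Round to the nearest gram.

460 g/day

Carbohydrate energy = 65% × 2828 = 1838.2 kcal.
At 4 kcal/g: 1838.2 ÷ 4 = 459.55 g.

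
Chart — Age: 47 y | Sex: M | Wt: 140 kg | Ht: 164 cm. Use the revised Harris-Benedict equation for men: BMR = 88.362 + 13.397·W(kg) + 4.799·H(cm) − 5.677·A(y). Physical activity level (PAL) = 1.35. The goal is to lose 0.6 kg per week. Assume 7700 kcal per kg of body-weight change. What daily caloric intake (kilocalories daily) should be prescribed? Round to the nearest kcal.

2694 kilocalories daily

Harris-Benedict: BMR = 88.362 + 13.397(140) + 4.799(164) − 5.677(47) = 2484.159 kcal/day.
TEE = 2484.159 × 1.35 = 3353.6147 kcal/day.
Required daily deficit = 0.6 × 7700 ÷ 7 = 660 kcal/day.
Target intake = 3353.6147 − 660 = 2693.6147 kcal/day.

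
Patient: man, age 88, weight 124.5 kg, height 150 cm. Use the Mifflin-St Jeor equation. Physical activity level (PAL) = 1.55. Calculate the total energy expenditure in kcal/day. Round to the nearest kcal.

Mifflin-St Jeor (male): BMR = 10(124.5) + 6.25(150) − 5(88) + 5 = 1245 + 937.5 − 440 + 5 = 1747.5 kcal/day.
TEE = BMR × activity factor = 1747.5 × 1.55 = 2708.625 kcal/day.

2709 kcal/day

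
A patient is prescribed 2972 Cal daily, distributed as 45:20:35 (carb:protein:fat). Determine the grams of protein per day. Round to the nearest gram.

149 g/day

Protein energy = 20% × 2972 = 594.4 kcal.
At 4 kcal/g: 594.4 ÷ 4 = 148.6 g.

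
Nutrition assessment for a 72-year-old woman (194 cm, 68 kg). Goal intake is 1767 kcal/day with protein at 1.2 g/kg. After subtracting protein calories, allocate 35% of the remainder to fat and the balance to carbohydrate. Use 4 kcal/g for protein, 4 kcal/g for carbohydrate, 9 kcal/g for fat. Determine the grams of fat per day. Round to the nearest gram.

Protein = 1.2 × 68 = 81.6 g → 81.6 × 4 = 326.4 kcal.
Non-protein calories = 1767 − 326.4 = 1440.6 kcal.
Fat: 35% × 1440.6 = 504.21 kcal; carbohydrate: 936.39 kcal.
Fat: 504.21 kcal ÷ 9 kcal/g = 56.0233 g.

56 g/day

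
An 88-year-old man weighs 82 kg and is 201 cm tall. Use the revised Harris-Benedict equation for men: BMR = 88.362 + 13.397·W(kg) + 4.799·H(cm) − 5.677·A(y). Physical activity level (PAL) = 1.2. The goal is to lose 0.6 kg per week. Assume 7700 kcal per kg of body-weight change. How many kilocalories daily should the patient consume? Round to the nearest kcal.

1322 kilocalories daily

Harris-Benedict: BMR = 88.362 + 13.397(82) + 4.799(201) − 5.677(88) = 1651.939 kcal/day.
TEE = 1651.939 × 1.2 = 1982.3268 kcal/day.
Required daily deficit = 0.6 × 7700 ÷ 7 = 660 kcal/day.
Target intake = 1982.3268 − 660 = 1322.3268 kcal/day.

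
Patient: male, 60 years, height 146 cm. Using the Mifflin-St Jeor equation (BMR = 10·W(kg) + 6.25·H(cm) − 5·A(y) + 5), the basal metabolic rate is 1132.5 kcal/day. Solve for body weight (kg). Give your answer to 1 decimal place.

51.5 kg

1132.5 = 10·W + 6.25(146) − 5(60) + 5
10·W = 1132.5 − 617.5 = 515, so W = 51.5 kg.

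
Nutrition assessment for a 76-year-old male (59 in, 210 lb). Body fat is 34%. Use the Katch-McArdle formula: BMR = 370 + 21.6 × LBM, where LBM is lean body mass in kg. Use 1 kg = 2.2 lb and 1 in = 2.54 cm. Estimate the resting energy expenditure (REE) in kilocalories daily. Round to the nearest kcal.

1731 kilocalories daily

Convert to metric: weight = 210 ÷ 2.2 = 95.4545 kg; height = 59 × 2.54 = 149.86 cm.
LBM = 95.4545 × (1 − 0.34) = 63 kg. Katch-McArdle: BMR = 370 + 21.6 × 63 = 1730.8 kcal/day.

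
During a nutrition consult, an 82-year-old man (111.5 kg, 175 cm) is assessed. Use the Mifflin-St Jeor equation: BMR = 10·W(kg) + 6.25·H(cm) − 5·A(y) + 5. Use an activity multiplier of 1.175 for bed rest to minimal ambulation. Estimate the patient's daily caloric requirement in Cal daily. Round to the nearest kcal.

2119 Cal daily

Mifflin-St Jeor (male): BMR = 10(111.5) + 6.25(175) − 5(82) + 5 = 1115 + 1093.75 − 410 + 5 = 1803.75 kcal/day.
TEE = BMR × activity factor = 1803.75 × 1.175 = 2119.4063 kcal/day.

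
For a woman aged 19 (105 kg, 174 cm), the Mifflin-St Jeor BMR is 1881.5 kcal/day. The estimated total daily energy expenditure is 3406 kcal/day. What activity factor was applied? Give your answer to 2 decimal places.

Activity factor = TEE ÷ BMR = 3406 ÷ 1881.5 = 1.81.

1.81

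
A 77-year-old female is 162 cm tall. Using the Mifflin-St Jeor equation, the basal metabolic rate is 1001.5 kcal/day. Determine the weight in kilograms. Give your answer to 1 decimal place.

1001.5 = 10·W + 6.25(162) − 5(77) − 161
10·W = 1001.5 − 466.5 = 535, so W = 53.5 kg.

53.5 kg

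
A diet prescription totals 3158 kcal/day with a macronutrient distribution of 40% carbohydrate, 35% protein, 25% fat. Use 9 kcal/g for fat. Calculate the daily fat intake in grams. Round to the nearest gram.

88 g/day

Fat energy = 25% × 3158 = 789.5 kcal.
At 9 kcal/g: 789.5 ÷ 9 = 87.7222 g.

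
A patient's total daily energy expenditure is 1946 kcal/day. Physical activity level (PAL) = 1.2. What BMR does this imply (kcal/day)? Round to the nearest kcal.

BMR = TEE ÷ activity factor = 1946 ÷ 1.2 = 1621.6667 kcal/day.

1622 kcal/day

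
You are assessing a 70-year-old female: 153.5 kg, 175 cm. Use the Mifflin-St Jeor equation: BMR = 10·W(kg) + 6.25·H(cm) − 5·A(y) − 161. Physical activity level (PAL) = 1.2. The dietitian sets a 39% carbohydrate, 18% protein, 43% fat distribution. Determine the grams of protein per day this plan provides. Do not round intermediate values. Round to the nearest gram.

Mifflin-St Jeor (female): BMR = 10(153.5) + 6.25(175) − 5(70) − 161 = 1535 + 1093.75 − 350 − 161 = 2117.75 kcal/day.
TEE = 2117.75 × 1.2 = 2541.3 kcal/day.
Protein energy = 18% × 2541.3 = 457.434 kcal.
Protein = 457.434 ÷ 4 kcal/g = 114.3585 g.

114 g/day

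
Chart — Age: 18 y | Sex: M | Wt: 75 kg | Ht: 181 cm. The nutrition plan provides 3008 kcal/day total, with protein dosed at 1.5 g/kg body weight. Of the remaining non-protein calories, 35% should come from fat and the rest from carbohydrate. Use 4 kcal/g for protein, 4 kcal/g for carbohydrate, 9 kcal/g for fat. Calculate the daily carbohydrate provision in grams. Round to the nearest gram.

416 g/day

Protein = 1.5 × 75 = 112.5 g → 112.5 × 4 = 450 kcal.
Non-protein calories = 3008 − 450 = 2558 kcal.
Fat: 35% × 2558 = 895.3 kcal; carbohydrate: 1662.7 kcal.
Carbohydrate: 1662.7 kcal ÷ 4 kcal/g = 415.675 g.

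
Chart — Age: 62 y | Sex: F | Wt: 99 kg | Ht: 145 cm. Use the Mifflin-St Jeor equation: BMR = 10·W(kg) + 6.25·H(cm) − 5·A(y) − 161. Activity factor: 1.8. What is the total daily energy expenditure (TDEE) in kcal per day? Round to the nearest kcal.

2565 kcal per day

Mifflin-St Jeor (female): BMR = 10(99) + 6.25(145) − 5(62) − 161 = 990 + 906.25 − 310 − 161 = 1425.25 kcal/day.
TEE = BMR × activity factor = 1425.25 × 1.8 = 2565.45 kcal/day.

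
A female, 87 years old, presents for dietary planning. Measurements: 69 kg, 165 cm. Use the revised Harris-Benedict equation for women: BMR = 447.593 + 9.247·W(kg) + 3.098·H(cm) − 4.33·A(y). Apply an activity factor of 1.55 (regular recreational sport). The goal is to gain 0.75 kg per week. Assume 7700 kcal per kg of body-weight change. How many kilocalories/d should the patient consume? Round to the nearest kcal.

2716 kilocalories/d

Harris-Benedict: BMR = 447.593 + 9.247(69) + 3.098(165) − 4.33(87) = 1220.096 kcal/day.
TEE = 1220.096 × 1.55 = 1891.1488 kcal/day.
Required daily surplus = 0.75 × 7700 ÷ 7 = 825 kcal/day.
Target intake = 1891.1488 + 825 = 2716.1488 kcal/day.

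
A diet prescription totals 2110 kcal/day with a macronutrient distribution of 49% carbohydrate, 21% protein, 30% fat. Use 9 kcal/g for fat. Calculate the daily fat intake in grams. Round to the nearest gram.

70 g/day

Fat energy = 30% × 2110 = 633 kcal.
At 9 kcal/g: 633 ÷ 9 = 70.3333 g.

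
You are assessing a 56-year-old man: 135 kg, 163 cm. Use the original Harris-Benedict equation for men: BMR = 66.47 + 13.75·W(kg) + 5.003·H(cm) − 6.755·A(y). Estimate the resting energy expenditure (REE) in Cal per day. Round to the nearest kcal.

2360 Cal per day

Harris-Benedict: BMR = 66.47 + 13.75(135) + 5.003(163) − 6.755(56) = 2359.929 kcal/day.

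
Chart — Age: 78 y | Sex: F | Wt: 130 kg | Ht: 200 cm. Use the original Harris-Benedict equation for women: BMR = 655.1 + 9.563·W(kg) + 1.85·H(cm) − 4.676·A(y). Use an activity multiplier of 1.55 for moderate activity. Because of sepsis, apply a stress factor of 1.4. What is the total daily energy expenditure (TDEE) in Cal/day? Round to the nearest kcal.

Harris-Benedict: BMR = 655.1 + 9.563(130) + 1.85(200) − 4.676(78) = 1903.562 kcal/day.
TEE = BMR × activity factor = 1903.562 × 1.55 = 2950.5211 kcal/day.
Apply stress factor: 2950.5211 × 1.4 = 4130.7295 kcal/day.

4131 Cal/day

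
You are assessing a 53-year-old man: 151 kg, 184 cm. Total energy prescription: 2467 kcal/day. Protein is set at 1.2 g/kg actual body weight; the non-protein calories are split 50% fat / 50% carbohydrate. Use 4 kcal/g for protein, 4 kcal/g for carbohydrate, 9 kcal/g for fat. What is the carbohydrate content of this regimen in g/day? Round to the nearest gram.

Protein = 1.2 × 151 = 181.2 g → 181.2 × 4 = 724.8 kcal.
Non-protein calories = 2467 − 724.8 = 1742.2 kcal.
Fat: 50% × 1742.2 = 871.1 kcal; carbohydrate: 871.1 kcal.
Carbohydrate: 871.1 kcal ÷ 4 kcal/g = 217.775 g.

218 g/day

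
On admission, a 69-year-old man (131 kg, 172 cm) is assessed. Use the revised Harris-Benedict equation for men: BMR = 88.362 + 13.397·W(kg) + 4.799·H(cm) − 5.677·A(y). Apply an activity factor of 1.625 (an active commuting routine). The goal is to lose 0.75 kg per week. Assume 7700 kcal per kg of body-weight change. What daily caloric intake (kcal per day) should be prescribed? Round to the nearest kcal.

2875 kcal per day

Harris-Benedict: BMR = 88.362 + 13.397(131) + 4.799(172) − 5.677(69) = 2277.084 kcal/day.
TEE = 2277.084 × 1.625 = 3700.2615 kcal/day.
Required daily deficit = 0.75 × 7700 ÷ 7 = 825 kcal/day.
Target intake = 3700.2615 − 825 = 2875.2615 kcal/day.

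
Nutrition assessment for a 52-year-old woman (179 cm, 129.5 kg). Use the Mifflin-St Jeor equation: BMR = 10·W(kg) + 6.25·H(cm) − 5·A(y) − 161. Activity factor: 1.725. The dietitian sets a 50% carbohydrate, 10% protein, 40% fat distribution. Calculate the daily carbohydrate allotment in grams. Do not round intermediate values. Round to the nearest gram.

430 g/day

Mifflin-St Jeor (female): BMR = 10(129.5) + 6.25(179) − 5(52) − 161 = 1295 + 1118.75 − 260 − 161 = 1992.75 kcal/day.
TEE = 1992.75 × 1.725 = 3437.4938 kcal/day.
Carbohydrate energy = 50% × 3437.4938 = 1718.7469 kcal.
Carbohydrate = 1718.7469 ÷ 4 kcal/g = 429.6867 g.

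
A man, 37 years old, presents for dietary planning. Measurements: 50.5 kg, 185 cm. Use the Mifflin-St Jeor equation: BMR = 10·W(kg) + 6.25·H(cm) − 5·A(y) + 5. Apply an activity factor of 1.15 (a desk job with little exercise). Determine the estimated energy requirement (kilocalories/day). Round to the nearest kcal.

Mifflin-St Jeor (male): BMR = 10(50.5) + 6.25(185) − 5(37) + 5 = 505 + 1156.25 − 185 + 5 = 1481.25 kcal/day.
TEE = BMR × activity factor = 1481.25 × 1.15 = 1703.4375 kcal/day.

1703 kilocalories/day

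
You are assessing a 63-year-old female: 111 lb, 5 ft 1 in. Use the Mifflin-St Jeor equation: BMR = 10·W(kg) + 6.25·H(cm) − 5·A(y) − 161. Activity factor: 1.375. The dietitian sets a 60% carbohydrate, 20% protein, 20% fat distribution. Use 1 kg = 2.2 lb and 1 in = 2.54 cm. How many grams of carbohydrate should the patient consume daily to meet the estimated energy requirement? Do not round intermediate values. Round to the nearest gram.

Convert to metric: weight = 111 ÷ 2.2 = 50.4545 kg; height = (5×12 + 1) × 2.54 = 61 × 2.54 = 154.94 cm.
Mifflin-St Jeor (female): BMR = 10(50.4545) + 6.25(154.94) − 5(63) − 161 = 504.5455 + 968.375 − 315 − 161 = 996.9205 kcal/day.
TEE = 996.9205 × 1.375 = 1370.7656 kcal/day.
Carbohydrate energy = 60% × 1370.7656 = 822.4594 kcal.
Carbohydrate = 822.4594 ÷ 4 kcal/g = 205.6148 g.

206 g/day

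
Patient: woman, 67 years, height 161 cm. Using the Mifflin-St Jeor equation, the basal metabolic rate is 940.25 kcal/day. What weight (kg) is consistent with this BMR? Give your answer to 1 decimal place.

43.0 kg

940.25 = 10·W + 6.25(161) − 5(67) − 161
10·W = 940.25 − 510.25 = 430, so W = 43 kg.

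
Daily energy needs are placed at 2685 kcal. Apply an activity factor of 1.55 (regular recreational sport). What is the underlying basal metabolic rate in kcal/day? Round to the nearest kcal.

1732 kcal/day

BMR = TEE ÷ activity factor = 2685 ÷ 1.55 = 1732.2581 kcal/day.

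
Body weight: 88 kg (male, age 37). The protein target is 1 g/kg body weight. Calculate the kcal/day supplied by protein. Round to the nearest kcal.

Protein = 1 g/kg × 88 kg = 88 g/day.
Protein energy = 88 g × 4 kcal/g = 352 kcal/day.

352 kcal/day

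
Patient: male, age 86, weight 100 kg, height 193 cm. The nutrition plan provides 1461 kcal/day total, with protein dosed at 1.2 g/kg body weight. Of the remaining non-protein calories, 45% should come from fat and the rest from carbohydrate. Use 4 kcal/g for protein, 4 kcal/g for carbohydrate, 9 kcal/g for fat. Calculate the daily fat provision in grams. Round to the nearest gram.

Protein = 1.2 × 100 = 120 g → 120 × 4 = 480 kcal.
Non-protein calories = 1461 − 480 = 981 kcal.
Fat: 45% × 981 = 441.45 kcal; carbohydrate: 539.55 kcal.
Fat: 441.45 kcal ÷ 9 kcal/g = 49.05 g.

49 g/day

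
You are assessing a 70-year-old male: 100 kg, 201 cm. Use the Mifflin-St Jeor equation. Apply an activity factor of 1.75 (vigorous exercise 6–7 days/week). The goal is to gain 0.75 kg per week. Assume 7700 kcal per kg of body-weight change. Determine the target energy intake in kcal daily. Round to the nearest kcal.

Mifflin-St Jeor (male): BMR = 10(100) + 6.25(201) − 5(70) + 5 = 1000 + 1256.25 − 350 + 5 = 1911.25 kcal/day.
TEE = 1911.25 × 1.75 = 3344.6875 kcal/day.
Required daily surplus = 0.75 × 7700 ÷ 7 = 825 kcal/day.
Target intake = 3344.6875 + 825 = 4169.6875 kcal/day.

4170 kcal daily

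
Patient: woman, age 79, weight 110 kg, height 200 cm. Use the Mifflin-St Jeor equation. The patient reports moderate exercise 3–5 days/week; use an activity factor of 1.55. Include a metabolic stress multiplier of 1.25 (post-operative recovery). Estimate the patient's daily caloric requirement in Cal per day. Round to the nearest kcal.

3476 Cal per day

Mifflin-St Jeor (female): BMR = 10(110) + 6.25(200) − 5(79) − 161 = 1100 + 1250 − 395 − 161 = 1794 kcal/day.
TEE = BMR × activity factor = 1794 × 1.55 = 2780.7 kcal/day.
Apply stress factor: 2780.7 × 1.25 = 3475.875 kcal/day.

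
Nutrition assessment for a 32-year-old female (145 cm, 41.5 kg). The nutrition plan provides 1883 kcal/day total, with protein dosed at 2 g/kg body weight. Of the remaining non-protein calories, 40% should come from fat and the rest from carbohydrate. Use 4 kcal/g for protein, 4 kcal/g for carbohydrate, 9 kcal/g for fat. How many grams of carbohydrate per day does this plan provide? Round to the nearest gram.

233 g/day

Protein = 2 × 41.5 = 83 g → 83 × 4 = 332 kcal.
Non-protein calories = 1883 − 332 = 1551 kcal.
Fat: 40% × 1551 = 620.4 kcal; carbohydrate: 930.6 kcal.
Carbohydrate: 930.6 kcal ÷ 4 kcal/g = 232.65 g.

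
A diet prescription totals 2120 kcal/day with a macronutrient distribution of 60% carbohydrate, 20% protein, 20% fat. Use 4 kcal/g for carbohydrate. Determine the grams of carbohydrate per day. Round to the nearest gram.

318 g/day

Carbohydrate energy = 60% × 2120 = 1272 kcal.
At 4 kcal/g: 1272 ÷ 4 = 318 g.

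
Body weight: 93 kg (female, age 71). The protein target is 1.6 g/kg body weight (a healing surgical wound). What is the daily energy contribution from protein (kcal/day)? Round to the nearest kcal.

595 kcal/day

Protein = 1.6 g/kg × 93 kg = 148.8 g/day.
Protein energy = 148.8 g × 4 kcal/g = 595.2 kcal/day.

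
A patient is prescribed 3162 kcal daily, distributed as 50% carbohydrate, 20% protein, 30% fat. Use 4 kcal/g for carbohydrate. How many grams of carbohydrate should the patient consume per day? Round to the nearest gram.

Carbohydrate energy = 50% × 3162 = 1581 kcal.
At 4 kcal/g: 1581 ÷ 4 = 395.25 g.

395 g/day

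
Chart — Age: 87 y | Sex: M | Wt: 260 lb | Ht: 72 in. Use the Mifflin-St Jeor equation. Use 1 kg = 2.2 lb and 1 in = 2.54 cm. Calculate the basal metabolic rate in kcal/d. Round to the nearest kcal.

1895 kcal/d

Convert to metric: weight = 260 ÷ 2.2 = 118.1818 kg; height = 72 × 2.54 = 182.88 cm.
Mifflin-St Jeor (male): BMR = 10(118.1818) + 6.25(182.88) − 5(87) + 5 = 1181.8182 + 1143 − 435 + 5 = 1894.8182 kcal/day.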